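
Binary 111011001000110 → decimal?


Positional values:
Bit 1: 1 × 2^1 = 2
Bit 2: 1 × 2^2 = 4
Bit 6: 1 × 2^6 = 64
Bit 9: 1 × 2^9 = 512
Bit 10: 1 × 2^10 = 1024
Bit 12: 1 × 2^12 = 4096
Bit 13: 1 × 2^13 = 8192
Bit 14: 1 × 2^14 = 16384
Sum = 2 + 4 + 64 + 512 + 1024 + 4096 + 8192 + 16384
= 30278


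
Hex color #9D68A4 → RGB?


Hex: #9D68A4
R = 9D₁₆ = 157
G = 68₁₆ = 104
B = A4₁₆ = 164
= RGB(157, 104, 164)


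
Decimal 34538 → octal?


Divide by 8 repeatedly:
34538 ÷ 8 = 4317 remainder 2
4317 ÷ 8 = 539 remainder 5
539 ÷ 8 = 67 remainder 3
67 ÷ 8 = 8 remainder 3
8 ÷ 8 = 1 remainder 0
1 ÷ 8 = 0 remainder 1
Reading remainders bottom-up:
= 0o103352


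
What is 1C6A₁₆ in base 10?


Positional values:
Position 0: A × 16^0 = 10 × 1 = 10
Position 1: 6 × 16^1 = 6 × 16 = 96
Position 2: C × 16^2 = 12 × 256 = 3072
Position 3: 1 × 16^3 = 1 × 4096 = 4096
Sum = 10 + 96 + 3072 + 4096
= 7274


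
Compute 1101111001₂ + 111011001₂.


Align and add column by column (LSB to MSB, carry propagating):
  01101111001
+ 00111011001
  -----------
  col 0: 1 + 1 + 0 (carry in) = 2 → bit 0, carry out 1
  col 1: 0 + 0 + 1 (carry in) = 1 → bit 1, carry out 0
  col 2: 0 + 0 + 0 (carry in) = 0 → bit 0, carry out 0
  col 3: 1 + 1 + 0 (carry in) = 2 → bit 0, carry out 1
  col 4: 1 + 1 + 1 (carry in) = 3 → bit 1, carry out 1
  col 5: 1 + 0 + 1 (carry in) = 2 → bit 0, carry out 1
  col 6: 1 + 1 + 1 (carry in) = 3 → bit 1, carry out 1
  col 7: 0 + 1 + 1 (carry in) = 2 → bit 0, carry out 1
  col 8: 1 + 1 + 1 (carry in) = 3 → bit 1, carry out 1
  col 9: 1 + 0 + 1 (carry in) = 2 → bit 0, carry out 1
  col 10: 0 + 0 + 1 (carry in) = 1 → bit 1, carry out 0
Reading bits MSB→LSB: 10101010010
Strip leading zeros: 10101010010
= 10101010010


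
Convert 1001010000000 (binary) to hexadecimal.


Group into 4-bit nibbles: 0001001010000000
  0001 = 1
  0010 = 2
  1000 = 8
  0000 = 0
= 0x1280


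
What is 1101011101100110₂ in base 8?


Group into 3-bit groups: 001101011101100110
  001 = 1
  101 = 5
  011 = 3
  101 = 5
  100 = 4
  110 = 6
= 0o153546


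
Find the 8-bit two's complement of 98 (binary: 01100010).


Original: 01100010
Step 1 - Invert all bits: 10011101
Step 2 - Add 1: 10011101 + 1
= 10011110 (represents -98)


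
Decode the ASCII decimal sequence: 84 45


Codes (decimal): 84 45
Per-code ASCII lookup:
  84  (range 65-90: uppercase, 84 - 65 = 19) → 'T'
  45  (special character) → '-'
= 'T-'


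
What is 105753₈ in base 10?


Positional values:
Position 0: 3 × 8^0 = 3
Position 1: 5 × 8^1 = 40
Position 2: 7 × 8^2 = 448
Position 3: 5 × 8^3 = 2560
Position 4: 0 × 8^4 = 0
Position 5: 1 × 8^5 = 32768
Sum = 3 + 40 + 448 + 2560 + 0 + 32768
= 35819


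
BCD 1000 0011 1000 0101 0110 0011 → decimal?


Each 4-bit group → digit:
  1000 → 8
  0011 → 3
  1000 → 8
  0101 → 5
  0110 → 6
  0011 → 3
= 838563


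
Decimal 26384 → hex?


Divide by 16 repeatedly:
26384 ÷ 16 = 1649 remainder 0 (0)
1649 ÷ 16 = 103 remainder 1 (1)
103 ÷ 16 = 6 remainder 7 (7)
6 ÷ 16 = 0 remainder 6 (6)
Reading remainders bottom-up:
= 0x6710


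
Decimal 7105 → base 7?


Divide by 7 repeatedly:
7105 ÷ 7 = 1015 remainder 0
1015 ÷ 7 = 145 remainder 0
145 ÷ 7 = 20 remainder 5
20 ÷ 7 = 2 remainder 6
2 ÷ 7 = 0 remainder 2
Reading remainders bottom-up:
= 26500


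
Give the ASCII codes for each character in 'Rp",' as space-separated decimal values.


String: 'Rp",'  (4 characters)
Per-character ASCII lookup:
  'R': uppercase starts at 65: 'R' = 65 + 17 = 82
  'p': lowercase starts at 97: 'p' = 97 + 15 = 112
  '"': special character: '"' = 34
  ',': special character: ',' = 44
= 82 112 34 44


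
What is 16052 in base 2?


Divide by 2 repeatedly:
16052 ÷ 2 = 8026 remainder 0
8026 ÷ 2 = 4013 remainder 0
4013 ÷ 2 = 2006 remainder 1
2006 ÷ 2 = 1003 remainder 0
1003 ÷ 2 = 501 remainder 1
501 ÷ 2 = 250 remainder 1
250 ÷ 2 = 125 remainder 0
125 ÷ 2 = 62 remainder 1
62 ÷ 2 = 31 remainder 0
31 ÷ 2 = 15 remainder 1
15 ÷ 2 = 7 remainder 1
7 ÷ 2 = 3 remainder 1
3 ÷ 2 = 1 remainder 1
1 ÷ 2 = 0 remainder 1
Reading remainders bottom-up:
= 11111010110100


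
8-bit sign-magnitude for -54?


Sign bit: 1 (negative)
Magnitude: 54 = 0110110
= 10110110


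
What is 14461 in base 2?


Divide by 2 repeatedly:
14461 ÷ 2 = 7230 remainder 1
7230 ÷ 2 = 3615 remainder 0
3615 ÷ 2 = 1807 remainder 1
1807 ÷ 2 = 903 remainder 1
903 ÷ 2 = 451 remainder 1
451 ÷ 2 = 225 remainder 1
225 ÷ 2 = 112 remainder 1
112 ÷ 2 = 56 remainder 0
56 ÷ 2 = 28 remainder 0
28 ÷ 2 = 14 remainder 0
14 ÷ 2 = 7 remainder 0
7 ÷ 2 = 3 remainder 1
3 ÷ 2 = 1 remainder 1
1 ÷ 2 = 0 remainder 1
Reading remainders bottom-up:
= 11100001111101


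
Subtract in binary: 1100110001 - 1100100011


Align and subtract column by column (LSB to MSB, borrowing when needed):
  1100110001
- 1100100011
  ----------
  col 0: (1 - 0 borrow-in) - 1 → 1 - 1 = 0, borrow out 0
  col 1: (0 - 0 borrow-in) - 1 → borrow from next column: (0+2) - 1 = 1, borrow out 1
  col 2: (0 - 1 borrow-in) - 0 → borrow from next column: (-1+2) - 0 = 1, borrow out 1
  col 3: (0 - 1 borrow-in) - 0 → borrow from next column: (-1+2) - 0 = 1, borrow out 1
  col 4: (1 - 1 borrow-in) - 0 → 0 - 0 = 0, borrow out 0
  col 5: (1 - 0 borrow-in) - 1 → 1 - 1 = 0, borrow out 0
  col 6: (0 - 0 borrow-in) - 0 → 0 - 0 = 0, borrow out 0
  col 7: (0 - 0 borrow-in) - 0 → 0 - 0 = 0, borrow out 0
  col 8: (1 - 0 borrow-in) - 1 → 1 - 1 = 0, borrow out 0
  col 9: (1 - 0 borrow-in) - 1 → 1 - 1 = 0, borrow out 0
Reading bits MSB→LSB: 0000001110
Strip leading zeros: 1110
= 1110


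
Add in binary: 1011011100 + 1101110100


Align and add column by column (LSB to MSB, carry propagating):
  01011011100
+ 01101110100
  -----------
  col 0: 0 + 0 + 0 (carry in) = 0 → bit 0, carry out 0
  col 1: 0 + 0 + 0 (carry in) = 0 → bit 0, carry out 0
  col 2: 1 + 1 + 0 (carry in) = 2 → bit 0, carry out 1
  col 3: 1 + 0 + 1 (carry in) = 2 → bit 0, carry out 1
  col 4: 1 + 1 + 1 (carry in) = 3 → bit 1, carry out 1
  col 5: 0 + 1 + 1 (carry in) = 2 → bit 0, carry out 1
  col 6: 1 + 1 + 1 (carry in) = 3 → bit 1, carry out 1
  col 7: 1 + 0 + 1 (carry in) = 2 → bit 0, carry out 1
  col 8: 0 + 1 + 1 (carry in) = 2 → bit 0, carry out 1
  col 9: 1 + 1 + 1 (carry in) = 3 → bit 1, carry out 1
  col 10: 0 + 0 + 1 (carry in) = 1 → bit 1, carry out 0
Reading bits MSB→LSB: 11001010000
Strip leading zeros: 11001010000
= 11001010000


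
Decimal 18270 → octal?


Divide by 8 repeatedly:
18270 ÷ 8 = 2283 remainder 6
2283 ÷ 8 = 285 remainder 3
285 ÷ 8 = 35 remainder 5
35 ÷ 8 = 4 remainder 3
4 ÷ 8 = 0 remainder 4
Reading remainders bottom-up:
= 0o43536


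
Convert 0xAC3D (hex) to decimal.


Positional values:
Position 0: D × 16^0 = 13 × 1 = 13
Position 1: 3 × 16^1 = 3 × 16 = 48
Position 2: C × 16^2 = 12 × 256 = 3072
Position 3: A × 16^3 = 10 × 4096 = 40960
Sum = 13 + 48 + 3072 + 40960
= 44093


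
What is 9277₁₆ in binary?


Each hex digit → 4 binary bits:
  9 = 1001
  2 = 0010
  7 = 0111
  7 = 0111
Concatenate: 1001 0010 0111 0111
= 1001001001110111


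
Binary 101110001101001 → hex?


Group into 4-bit nibbles: 0101110001101001
  0101 = 5
  1100 = C
  0110 = 6
  1001 = 9
= 0x5C69


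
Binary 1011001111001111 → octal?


Group into 3-bit groups: 001011001111001111
  001 = 1
  011 = 3
  001 = 1
  111 = 7
  001 = 1
  111 = 7
= 0o131717


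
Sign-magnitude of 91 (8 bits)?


Sign bit: 0 (positive)
Magnitude: 91 = 1011011
= 01011011


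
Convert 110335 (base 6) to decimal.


Positional values (base 6):
  5 × 6^0 = 5 × 1 = 5
  3 × 6^1 = 3 × 6 = 18
  3 × 6^2 = 3 × 36 = 108
  0 × 6^3 = 0 × 216 = 0
  1 × 6^4 = 1 × 1296 = 1296
  1 × 6^5 = 1 × 7776 = 7776
Sum = 5 + 18 + 108 + 0 + 1296 + 7776
= 9203


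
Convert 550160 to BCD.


Each digit → 4-bit binary:
  5 → 0101
  5 → 0101
  0 → 0000
  1 → 0001
  6 → 0110
  0 → 0000
= 0101 0101 0000 0001 0110 0000


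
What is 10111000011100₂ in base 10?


Positional values:
Bit 2: 1 × 2^2 = 4
Bit 3: 1 × 2^3 = 8
Bit 4: 1 × 2^4 = 16
Bit 9: 1 × 2^9 = 512
Bit 10: 1 × 2^10 = 1024
Bit 11: 1 × 2^11 = 2048
Bit 13: 1 × 2^13 = 8192
Sum = 4 + 8 + 16 + 512 + 1024 + 2048 + 8192
= 11804


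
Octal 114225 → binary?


Each octal digit → 3 binary bits:
  1 = 001
  1 = 001
  4 = 100
  2 = 010
  2 = 010
  5 = 101
Concatenate: 001 001 100 010 010 101
= 001001100010010101


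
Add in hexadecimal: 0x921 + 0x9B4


Align and add column by column (LSB to MSB, each column mod 16 with carry):
  0921
+ 09B4
  ----
  col 0: 1(1) + 4(4) + 0 (carry in) = 5 → 5(5), carry out 0
  col 1: 2(2) + B(11) + 0 (carry in) = 13 → D(13), carry out 0
  col 2: 9(9) + 9(9) + 0 (carry in) = 18 → 2(2), carry out 1
  col 3: 0(0) + 0(0) + 1 (carry in) = 1 → 1(1), carry out 0
Reading digits MSB→LSB: 12D5
Strip leading zeros: 12D5
= 0x12D5


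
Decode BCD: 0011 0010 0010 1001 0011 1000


Each 4-bit group → digit:
  0011 → 3
  0010 → 2
  0010 → 2
  1001 → 9
  0011 → 3
  1000 → 8
= 322938


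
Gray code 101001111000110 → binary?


Gray code: 101001111000110
MSB stays the same: 1
Each subsequent bit = prev_binary XOR current_gray:
  B[1] = 1 XOR 0 = 1
  B[2] = 1 XOR 1 = 0
  B[3] = 0 XOR 0 = 0
  B[4] = 0 XOR 0 = 0
  B[5] = 0 XOR 1 = 1
  B[6] = 1 XOR 1 = 0
  B[7] = 0 XOR 1 = 1
  B[8] = 1 XOR 1 = 0
  B[9] = 0 XOR 0 = 0
  B[10] = 0 XOR 0 = 0
  B[11] = 0 XOR 0 = 0
  B[12] = 0 XOR 1 = 1
  B[13] = 1 XOR 1 = 0
  B[14] = 0 XOR 0 = 0
= 110001010000100 (25220 decimal)


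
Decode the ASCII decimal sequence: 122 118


Codes (decimal): 122 118
Per-code ASCII lookup:
  122  (range 97-122: lowercase, 122 - 97 = 25) → 'z'
  118  (range 97-122: lowercase, 118 - 97 = 21) → 'v'
= 'zv'


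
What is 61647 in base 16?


Divide by 16 repeatedly:
61647 ÷ 16 = 3852 remainder 15 (F)
3852 ÷ 16 = 240 remainder 12 (C)
240 ÷ 16 = 15 remainder 0 (0)
15 ÷ 16 = 0 remainder 15 (F)
Reading remainders bottom-up:
= 0xF0CF


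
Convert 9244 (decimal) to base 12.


Divide by 12 repeatedly:
9244 ÷ 12 = 770 remainder 4
770 ÷ 12 = 64 remainder 2
64 ÷ 12 = 5 remainder 4
5 ÷ 12 = 0 remainder 5
Reading remainders bottom-up:
= 5424


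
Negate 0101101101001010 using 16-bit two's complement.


Original: 0101101101001010
Step 1 - Invert all bits: 1010010010110101
Step 2 - Add 1: 1010010010110101 + 1
= 1010010010110110 (represents -23370)


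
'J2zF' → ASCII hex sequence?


String: 'J2zF'  (4 characters)
Per-character ASCII lookup:
  'J': uppercase starts at 65: 'J' = 65 + 9 = 74 → 0x4A
  '2': digits start at 48: '2' = 48 + 2 = 50 → 0x32
  'z': lowercase starts at 97: 'z' = 97 + 25 = 122 → 0x7A
  'F': uppercase starts at 65: 'F' = 65 + 5 = 70 → 0x46
= 0x4A 0x32 0x7A 0x46


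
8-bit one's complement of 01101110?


Original: 01101110
Invert all bits:
  bit 0: 0 → 1
  bit 1: 1 → 0
  bit 2: 1 → 0
  bit 3: 0 → 1
  bit 4: 1 → 0
  bit 5: 1 → 0
  bit 6: 1 → 0
  bit 7: 0 → 1
= 10010001


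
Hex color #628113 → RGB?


Hex: #628113
R = 62₁₆ = 98
G = 81₁₆ = 129
B = 13₁₆ = 19
= RGB(98, 129, 19)


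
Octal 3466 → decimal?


Positional values:
Position 0: 6 × 8^0 = 6
Position 1: 6 × 8^1 = 48
Position 2: 4 × 8^2 = 256
Position 3: 3 × 8^3 = 1536
Sum = 6 + 48 + 256 + 1536
= 1846


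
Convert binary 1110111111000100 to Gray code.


Binary: 1110111111000100
Gray code: G = B XOR (B >> 1)
B >> 1 = 0111011111100010
1110111111000100 XOR 0111011111100010:
  1 XOR 0 = 1
  1 XOR 1 = 0
  1 XOR 1 = 0
  0 XOR 1 = 1
  1 XOR 0 = 1
  1 XOR 1 = 0
  1 XOR 1 = 0
  1 XOR 1 = 0
  1 XOR 1 = 0
  1 XOR 1 = 0
  0 XOR 1 = 1
  0 XOR 0 = 0
  0 XOR 0 = 0
  1 XOR 0 = 1
  0 XOR 1 = 1
  0 XOR 0 = 0
= 1001100000100110


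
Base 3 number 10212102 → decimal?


Positional values (base 3):
  2 × 3^0 = 2 × 1 = 2
  0 × 3^1 = 0 × 3 = 0
  1 × 3^2 = 1 × 9 = 9
  2 × 3^3 = 2 × 27 = 54
  1 × 3^4 = 1 × 81 = 81
  2 × 3^5 = 2 × 243 = 486
  0 × 3^6 = 0 × 729 = 0
  1 × 3^7 = 1 × 2187 = 2187
Sum = 2 + 0 + 9 + 54 + 81 + 486 + 0 + 2187
= 2819


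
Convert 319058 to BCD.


Each digit → 4-bit binary:
  3 → 0011
  1 → 0001
  9 → 1001
  0 → 0000
  5 → 0101
  8 → 1000
= 0011 0001 1001 0000 0101 1000


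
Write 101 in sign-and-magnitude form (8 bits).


Sign bit: 0 (positive)
Magnitude: 101 = 1100101
= 01100101


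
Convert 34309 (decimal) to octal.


Divide by 8 repeatedly:
34309 ÷ 8 = 4288 remainder 5
4288 ÷ 8 = 536 remainder 0
536 ÷ 8 = 67 remainder 0
67 ÷ 8 = 8 remainder 3
8 ÷ 8 = 1 remainder 0
1 ÷ 8 = 0 remainder 1
Reading remainders bottom-up:
= 0o103005


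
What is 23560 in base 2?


Divide by 2 repeatedly:
23560 ÷ 2 = 11780 remainder 0
11780 ÷ 2 = 5890 remainder 0
5890 ÷ 2 = 2945 remainder 0
2945 ÷ 2 = 1472 remainder 1
1472 ÷ 2 = 736 remainder 0
736 ÷ 2 = 368 remainder 0
368 ÷ 2 = 184 remainder 0
184 ÷ 2 = 92 remainder 0
92 ÷ 2 = 46 remainder 0
46 ÷ 2 = 23 remainder 0
23 ÷ 2 = 11 remainder 1
11 ÷ 2 = 5 remainder 1
5 ÷ 2 = 2 remainder 1
2 ÷ 2 = 1 remainder 0
1 ÷ 2 = 0 remainder 1
Reading remainders bottom-up:
= 101110000001000


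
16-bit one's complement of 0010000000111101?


Original: 0010000000111101
Invert all bits:
  bit 0: 0 → 1
  bit 1: 0 → 1
  bit 2: 1 → 0
  bit 3: 0 → 1
  bit 4: 0 → 1
  bit 5: 0 → 1
  bit 6: 0 → 1
  bit 7: 0 → 1
  bit 8: 0 → 1
  bit 9: 0 → 1
  bit 10: 1 → 0
  bit 11: 1 → 0
  bit 12: 1 → 0
  bit 13: 1 → 0
  bit 14: 0 → 1
  bit 15: 1 → 0
= 1101111111000010


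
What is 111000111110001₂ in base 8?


Group into 3-bit groups: 111000111110001
  111 = 7
  000 = 0
  111 = 7
  110 = 6
  001 = 1
= 0o70761


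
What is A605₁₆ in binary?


Each hex digit → 4 binary bits:
  A = 1010
  6 = 0110
  0 = 0000
  5 = 0101
Concatenate: 1010 0110 0000 0101
= 1010011000000101


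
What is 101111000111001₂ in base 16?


Group into 4-bit nibbles: 0101111000111001
  0101 = 5
  1110 = E
  0011 = 3
  1001 = 9
= 0x5E39


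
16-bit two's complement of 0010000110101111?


Original: 0010000110101111
Step 1 - Invert all bits: 1101111001010000
Step 2 - Add 1: 1101111001010000 + 1
= 1101111001010001 (represents -8623)


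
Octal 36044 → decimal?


Positional values:
Position 0: 4 × 8^0 = 4
Position 1: 4 × 8^1 = 32
Position 2: 0 × 8^2 = 0
Position 3: 6 × 8^3 = 3072
Position 4: 3 × 8^4 = 12288
Sum = 4 + 32 + 0 + 3072 + 12288
= 15396


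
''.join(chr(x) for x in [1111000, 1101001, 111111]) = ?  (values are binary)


Codes (binary): 1111000 1101001 111111
Per-code ASCII lookup:
  1111000 = 120  (range 97-122: lowercase, 120 - 97 = 23) → 'x'
  1101001 = 105  (range 97-122: lowercase, 105 - 97 = 8) → 'i'
  111111 = 63  (special character) → '?'
= 'xi?'


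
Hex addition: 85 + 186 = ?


Align and add column by column (LSB to MSB, each column mod 16 with carry):
  0085
+ 0186
  ----
  col 0: 5(5) + 6(6) + 0 (carry in) = 11 → B(11), carry out 0
  col 1: 8(8) + 8(8) + 0 (carry in) = 16 → 0(0), carry out 1
  col 2: 0(0) + 1(1) + 1 (carry in) = 2 → 2(2), carry out 0
  col 3: 0(0) + 0(0) + 0 (carry in) = 0 → 0(0), carry out 0
Reading digits MSB→LSB: 020B
Strip leading zeros: 20B
= 0x20B


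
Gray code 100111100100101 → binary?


Gray code: 100111100100101
MSB stays the same: 1
Each subsequent bit = prev_binary XOR current_gray:
  B[1] = 1 XOR 0 = 1
  B[2] = 1 XOR 0 = 1
  B[3] = 1 XOR 1 = 0
  B[4] = 0 XOR 1 = 1
  B[5] = 1 XOR 1 = 0
  B[6] = 0 XOR 1 = 1
  B[7] = 1 XOR 0 = 1
  B[8] = 1 XOR 0 = 1
  B[9] = 1 XOR 1 = 0
  B[10] = 0 XOR 0 = 0
  B[11] = 0 XOR 0 = 0
  B[12] = 0 XOR 1 = 1
  B[13] = 1 XOR 0 = 1
  B[14] = 1 XOR 1 = 0
= 111010111000110 (30150 decimal)


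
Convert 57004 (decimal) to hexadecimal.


Divide by 16 repeatedly:
57004 ÷ 16 = 3562 remainder 12 (C)
3562 ÷ 16 = 222 remainder 10 (A)
222 ÷ 16 = 13 remainder 14 (E)
13 ÷ 16 = 0 remainder 13 (D)
Reading remainders bottom-up:
= 0xDEAC


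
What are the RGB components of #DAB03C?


Hex: #DAB03C
R = DA₁₆ = 218
G = B0₁₆ = 176
B = 3C₁₆ = 60
= RGB(218, 176, 60)


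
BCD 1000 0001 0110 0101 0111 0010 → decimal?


Each 4-bit group → digit:
  1000 → 8
  0001 → 1
  0110 → 6
  0101 → 5
  0111 → 7
  0010 → 2
= 816572


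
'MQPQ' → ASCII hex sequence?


String: 'MQPQ'  (4 characters)
Per-character ASCII lookup:
  'M': uppercase starts at 65: 'M' = 65 + 12 = 77 → 0x4D
  'Q': uppercase starts at 65: 'Q' = 65 + 16 = 81 → 0x51
  'P': uppercase starts at 65: 'P' = 65 + 15 = 80 → 0x50
  'Q': uppercase starts at 65: 'Q' = 65 + 16 = 81 → 0x51
= 0x4D 0x51 0x50 0x51


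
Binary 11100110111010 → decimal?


Positional values:
Bit 1: 1 × 2^1 = 2
Bit 3: 1 × 2^3 = 8
Bit 4: 1 × 2^4 = 16
Bit 5: 1 × 2^5 = 32
Bit 7: 1 × 2^7 = 128
Bit 8: 1 × 2^8 = 256
Bit 11: 1 × 2^11 = 2048
Bit 12: 1 × 2^12 = 4096
Bit 13: 1 × 2^13 = 8192
Sum = 2 + 8 + 16 + 32 + 128 + 256 + 2048 + 4096 + 8192
= 14778


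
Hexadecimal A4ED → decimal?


Positional values:
Position 0: D × 16^0 = 13 × 1 = 13
Position 1: E × 16^1 = 14 × 16 = 224
Position 2: 4 × 16^2 = 4 × 256 = 1024
Position 3: A × 16^3 = 10 × 4096 = 40960
Sum = 13 + 224 + 1024 + 40960
= 42221


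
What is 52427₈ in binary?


Each octal digit → 3 binary bits:
  5 = 101
  2 = 010
  4 = 100
  2 = 010
  7 = 111
Concatenate: 101 010 100 010 111
= 101010100010111


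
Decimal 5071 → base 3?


Divide by 3 repeatedly:
5071 ÷ 3 = 1690 remainder 1
1690 ÷ 3 = 563 remainder 1
563 ÷ 3 = 187 remainder 2
187 ÷ 3 = 62 remainder 1
62 ÷ 3 = 20 remainder 2
20 ÷ 3 = 6 remainder 2
6 ÷ 3 = 2 remainder 0
2 ÷ 3 = 0 remainder 2
Reading remainders bottom-up:
= 20221211


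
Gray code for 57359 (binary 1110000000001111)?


Binary: 1110000000001111
Gray code: G = B XOR (B >> 1)
B >> 1 = 0111000000000111
1110000000001111 XOR 0111000000000111:
  1 XOR 0 = 1
  1 XOR 1 = 0
  1 XOR 1 = 0
  0 XOR 1 = 1
  0 XOR 0 = 0
  0 XOR 0 = 0
  0 XOR 0 = 0
  0 XOR 0 = 0
  0 XOR 0 = 0
  0 XOR 0 = 0
  0 XOR 0 = 0
  0 XOR 0 = 0
  1 XOR 0 = 1
  1 XOR 1 = 0
  1 XOR 1 = 0
  1 XOR 1 = 0
= 1001000000001000


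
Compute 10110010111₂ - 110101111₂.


Align and subtract column by column (LSB to MSB, borrowing when needed):
  10110010111
- 00110101111
  -----------
  col 0: (1 - 0 borrow-in) - 1 → 1 - 1 = 0, borrow out 0
  col 1: (1 - 0 borrow-in) - 1 → 1 - 1 = 0, borrow out 0
  col 2: (1 - 0 borrow-in) - 1 → 1 - 1 = 0, borrow out 0
  col 3: (0 - 0 borrow-in) - 1 → borrow from next column: (0+2) - 1 = 1, borrow out 1
  col 4: (1 - 1 borrow-in) - 0 → 0 - 0 = 0, borrow out 0
  col 5: (0 - 0 borrow-in) - 1 → borrow from next column: (0+2) - 1 = 1, borrow out 1
  col 6: (0 - 1 borrow-in) - 0 → borrow from next column: (-1+2) - 0 = 1, borrow out 1
  col 7: (1 - 1 borrow-in) - 1 → borrow from next column: (0+2) - 1 = 1, borrow out 1
  col 8: (1 - 1 borrow-in) - 1 → borrow from next column: (0+2) - 1 = 1, borrow out 1
  col 9: (0 - 1 borrow-in) - 0 → borrow from next column: (-1+2) - 0 = 1, borrow out 1
  col 10: (1 - 1 borrow-in) - 0 → 0 - 0 = 0, borrow out 0
Reading bits MSB→LSB: 01111101000
Strip leading zeros: 1111101000
= 1111101000


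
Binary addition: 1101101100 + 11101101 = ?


Align and add column by column (LSB to MSB, carry propagating):
  01101101100
+ 00011101101
  -----------
  col 0: 0 + 1 + 0 (carry in) = 1 → bit 1, carry out 0
  col 1: 0 + 0 + 0 (carry in) = 0 → bit 0, carry out 0
  col 2: 1 + 1 + 0 (carry in) = 2 → bit 0, carry out 1
  col 3: 1 + 1 + 1 (carry in) = 3 → bit 1, carry out 1
  col 4: 0 + 0 + 1 (carry in) = 1 → bit 1, carry out 0
  col 5: 1 + 1 + 0 (carry in) = 2 → bit 0, carry out 1
  col 6: 1 + 1 + 1 (carry in) = 3 → bit 1, carry out 1
  col 7: 0 + 1 + 1 (carry in) = 2 → bit 0, carry out 1
  col 8: 1 + 0 + 1 (carry in) = 2 → bit 0, carry out 1
  col 9: 1 + 0 + 1 (carry in) = 2 → bit 0, carry out 1
  col 10: 0 + 0 + 1 (carry in) = 1 → bit 1, carry out 0
Reading bits MSB→LSB: 10001011001
Strip leading zeros: 10001011001
= 10001011001


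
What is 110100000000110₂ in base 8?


Group into 3-bit groups: 110100000000110
  110 = 6
  100 = 4
  000 = 0
  000 = 0
  110 = 6
= 0o64006


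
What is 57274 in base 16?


Divide by 16 repeatedly:
57274 ÷ 16 = 3579 remainder 10 (A)
3579 ÷ 16 = 223 remainder 11 (B)
223 ÷ 16 = 13 remainder 15 (F)
13 ÷ 16 = 0 remainder 13 (D)
Reading remainders bottom-up:
= 0xDFBA


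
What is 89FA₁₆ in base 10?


Positional values:
Position 0: A × 16^0 = 10 × 1 = 10
Position 1: F × 16^1 = 15 × 16 = 240
Position 2: 9 × 16^2 = 9 × 256 = 2304
Position 3: 8 × 16^3 = 8 × 4096 = 32768
Sum = 10 + 240 + 2304 + 32768
= 35322


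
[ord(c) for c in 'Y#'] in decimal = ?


String: 'Y#'  (2 characters)
Per-character ASCII lookup:
  'Y': uppercase starts at 65: 'Y' = 65 + 24 = 89
  '#': special character: '#' = 35
= 89 35


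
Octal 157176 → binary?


Each octal digit → 3 binary bits:
  1 = 001
  5 = 101
  7 = 111
  1 = 001
  7 = 111
  6 = 110
Concatenate: 001 101 111 001 111 110
= 001101111001111110


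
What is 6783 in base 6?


Divide by 6 repeatedly:
6783 ÷ 6 = 1130 remainder 3
1130 ÷ 6 = 188 remainder 2
188 ÷ 6 = 31 remainder 2
31 ÷ 6 = 5 remainder 1
5 ÷ 6 = 0 remainder 5
Reading remainders bottom-up:
= 51223


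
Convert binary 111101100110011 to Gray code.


Binary: 111101100110011
Gray code: G = B XOR (B >> 1)
B >> 1 = 011110110011001
111101100110011 XOR 011110110011001:
  1 XOR 0 = 1
  1 XOR 1 = 0
  1 XOR 1 = 0
  1 XOR 1 = 0
  0 XOR 1 = 1
  1 XOR 0 = 1
  1 XOR 1 = 0
  0 XOR 1 = 1
  0 XOR 0 = 0
  1 XOR 0 = 1
  1 XOR 1 = 0
  0 XOR 1 = 1
  0 XOR 0 = 0
  1 XOR 0 = 1
  1 XOR 1 = 0
= 100011010101010


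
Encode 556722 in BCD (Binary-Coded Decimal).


Each digit → 4-bit binary:
  5 → 0101
  5 → 0101
  6 → 0110
  7 → 0111
  2 → 0010
  2 → 0010
= 0101 0101 0110 0111 0010 0010


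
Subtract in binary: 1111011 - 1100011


Align and subtract column by column (LSB to MSB, borrowing when needed):
  1111011
- 1100011
  -------
  col 0: (1 - 0 borrow-in) - 1 → 1 - 1 = 0, borrow out 0
  col 1: (1 - 0 borrow-in) - 1 → 1 - 1 = 0, borrow out 0
  col 2: (0 - 0 borrow-in) - 0 → 0 - 0 = 0, borrow out 0
  col 3: (1 - 0 borrow-in) - 0 → 1 - 0 = 1, borrow out 0
  col 4: (1 - 0 borrow-in) - 0 → 1 - 0 = 1, borrow out 0
  col 5: (1 - 0 borrow-in) - 1 → 1 - 1 = 0, borrow out 0
  col 6: (1 - 0 borrow-in) - 1 → 1 - 1 = 0, borrow out 0
Reading bits MSB→LSB: 0011000
Strip leading zeros: 11000
= 11000


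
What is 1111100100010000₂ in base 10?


Positional values:
Bit 4: 1 × 2^4 = 16
Bit 8: 1 × 2^8 = 256
Bit 11: 1 × 2^11 = 2048
Bit 12: 1 × 2^12 = 4096
Bit 13: 1 × 2^13 = 8192
Bit 14: 1 × 2^14 = 16384
Bit 15: 1 × 2^15 = 32768
Sum = 16 + 256 + 2048 + 4096 + 8192 + 16384 + 32768
= 63760


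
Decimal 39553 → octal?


Divide by 8 repeatedly:
39553 ÷ 8 = 4944 remainder 1
4944 ÷ 8 = 618 remainder 0
618 ÷ 8 = 77 remainder 2
77 ÷ 8 = 9 remainder 5
9 ÷ 8 = 1 remainder 1
1 ÷ 8 = 0 remainder 1
Reading remainders bottom-up:
= 0o115201


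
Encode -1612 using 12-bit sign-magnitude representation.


Sign bit: 1 (negative)
Magnitude: 1612 = 11001001100
= 111001001100


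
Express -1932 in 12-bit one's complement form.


Original: 011110001100
Invert all bits:
  bit 0: 0 → 1
  bit 1: 1 → 0
  bit 2: 1 → 0
  bit 3: 1 → 0
  bit 4: 1 → 0
  bit 5: 0 → 1
  bit 6: 0 → 1
  bit 7: 0 → 1
  bit 8: 1 → 0
  bit 9: 1 → 0
  bit 10: 0 → 1
  bit 11: 0 → 1
= 100001110011


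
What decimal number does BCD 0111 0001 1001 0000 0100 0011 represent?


Each 4-bit group → digit:
  0111 → 7
  0001 → 1
  1001 → 9
  0000 → 0
  0100 → 4
  0011 → 3
= 719043


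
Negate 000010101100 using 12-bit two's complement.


Original: 000010101100
Step 1 - Invert all bits: 111101010011
Step 2 - Add 1: 111101010011 + 1
= 111101010100 (represents -172)


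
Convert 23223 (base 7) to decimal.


Positional values (base 7):
  3 × 7^0 = 3 × 1 = 3
  2 × 7^1 = 2 × 7 = 14
  2 × 7^2 = 2 × 49 = 98
  3 × 7^3 = 3 × 343 = 1029
  2 × 7^4 = 2 × 2401 = 4802
Sum = 3 + 14 + 98 + 1029 + 4802
= 5946


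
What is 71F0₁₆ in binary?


Each hex digit → 4 binary bits:
  7 = 0111
  1 = 0001
  F = 1111
  0 = 0000
Concatenate: 0111 0001 1111 0000
= 0111000111110000


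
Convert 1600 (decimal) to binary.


Divide by 2 repeatedly:
1600 ÷ 2 = 800 remainder 0
800 ÷ 2 = 400 remainder 0
400 ÷ 2 = 200 remainder 0
200 ÷ 2 = 100 remainder 0
100 ÷ 2 = 50 remainder 0
50 ÷ 2 = 25 remainder 0
25 ÷ 2 = 12 remainder 1
12 ÷ 2 = 6 remainder 0
6 ÷ 2 = 3 remainder 0
3 ÷ 2 = 1 remainder 1
1 ÷ 2 = 0 remainder 1
Reading remainders bottom-up:
= 11001000000


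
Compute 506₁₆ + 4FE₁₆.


Align and add column by column (LSB to MSB, each column mod 16 with carry):
  0506
+ 04FE
  ----
  col 0: 6(6) + E(14) + 0 (carry in) = 20 → 4(4), carry out 1
  col 1: 0(0) + F(15) + 1 (carry in) = 16 → 0(0), carry out 1
  col 2: 5(5) + 4(4) + 1 (carry in) = 10 → A(10), carry out 0
  col 3: 0(0) + 0(0) + 0 (carry in) = 0 → 0(0), carry out 0
Reading digits MSB→LSB: 0A04
Strip leading zeros: A04
= 0xA04


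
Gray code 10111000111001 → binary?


Gray code: 10111000111001
MSB stays the same: 1
Each subsequent bit = prev_binary XOR current_gray:
  B[1] = 1 XOR 0 = 1
  B[2] = 1 XOR 1 = 0
  B[3] = 0 XOR 1 = 1
  B[4] = 1 XOR 1 = 0
  B[5] = 0 XOR 0 = 0
  B[6] = 0 XOR 0 = 0
  B[7] = 0 XOR 0 = 0
  B[8] = 0 XOR 1 = 1
  B[9] = 1 XOR 1 = 0
  B[10] = 0 XOR 1 = 1
  B[11] = 1 XOR 0 = 1
  B[12] = 1 XOR 0 = 1
  B[13] = 1 XOR 1 = 0
= 11010000101110 (13358 decimal)


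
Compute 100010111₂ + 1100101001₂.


Align and add column by column (LSB to MSB, carry propagating):
  00100010111
+ 01100101001
  -----------
  col 0: 1 + 1 + 0 (carry in) = 2 → bit 0, carry out 1
  col 1: 1 + 0 + 1 (carry in) = 2 → bit 0, carry out 1
  col 2: 1 + 0 + 1 (carry in) = 2 → bit 0, carry out 1
  col 3: 0 + 1 + 1 (carry in) = 2 → bit 0, carry out 1
  col 4: 1 + 0 + 1 (carry in) = 2 → bit 0, carry out 1
  col 5: 0 + 1 + 1 (carry in) = 2 → bit 0, carry out 1
  col 6: 0 + 0 + 1 (carry in) = 1 → bit 1, carry out 0
  col 7: 0 + 0 + 0 (carry in) = 0 → bit 0, carry out 0
  col 8: 1 + 1 + 0 (carry in) = 2 → bit 0, carry out 1
  col 9: 0 + 1 + 1 (carry in) = 2 → bit 0, carry out 1
  col 10: 0 + 0 + 1 (carry in) = 1 → bit 1, carry out 0
Reading bits MSB→LSB: 10001000000
Strip leading zeros: 10001000000
= 10001000000


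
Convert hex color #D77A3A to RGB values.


Hex: #D77A3A
R = D7₁₆ = 215
G = 7A₁₆ = 122
B = 3A₁₆ = 58
= RGB(215, 122, 58)


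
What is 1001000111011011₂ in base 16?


Group into 4-bit nibbles: 1001000111011011
  1001 = 9
  0001 = 1
  1101 = D
  1011 = B
= 0x91DB


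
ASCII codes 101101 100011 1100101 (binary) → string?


Codes (binary): 101101 100011 1100101
Per-code ASCII lookup:
  101101 = 45  (special character) → '-'
  100011 = 35  (special character) → '#'
  1100101 = 101  (range 97-122: lowercase, 101 - 97 = 4) → 'e'
= '-#e'


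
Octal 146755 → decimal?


Positional values:
Position 0: 5 × 8^0 = 5
Position 1: 5 × 8^1 = 40
Position 2: 7 × 8^2 = 448
Position 3: 6 × 8^3 = 3072
Position 4: 4 × 8^4 = 16384
Position 5: 1 × 8^5 = 32768
Sum = 5 + 40 + 448 + 3072 + 16384 + 32768
= 52717


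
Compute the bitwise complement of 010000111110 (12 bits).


Original: 010000111110
Invert all bits:
  bit 0: 0 → 1
  bit 1: 1 → 0
  bit 2: 0 → 1
  bit 3: 0 → 1
  bit 4: 0 → 1
  bit 5: 0 → 1
  bit 6: 1 → 0
  bit 7: 1 → 0
  bit 8: 1 → 0
  bit 9: 1 → 0
  bit 10: 1 → 0
  bit 11: 0 → 1
= 101111000001


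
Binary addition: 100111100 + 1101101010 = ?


Align and add column by column (LSB to MSB, carry propagating):
  00100111100
+ 01101101010
  -----------
  col 0: 0 + 0 + 0 (carry in) = 0 → bit 0, carry out 0
  col 1: 0 + 1 + 0 (carry in) = 1 → bit 1, carry out 0
  col 2: 1 + 0 + 0 (carry in) = 1 → bit 1, carry out 0
  col 3: 1 + 1 + 0 (carry in) = 2 → bit 0, carry out 1
  col 4: 1 + 0 + 1 (carry in) = 2 → bit 0, carry out 1
  col 5: 1 + 1 + 1 (carry in) = 3 → bit 1, carry out 1
  col 6: 0 + 1 + 1 (carry in) = 2 → bit 0, carry out 1
  col 7: 0 + 0 + 1 (carry in) = 1 → bit 1, carry out 0
  col 8: 1 + 1 + 0 (carry in) = 2 → bit 0, carry out 1
  col 9: 0 + 1 + 1 (carry in) = 2 → bit 0, carry out 1
  col 10: 0 + 0 + 1 (carry in) = 1 → bit 1, carry out 0
Reading bits MSB→LSB: 10010100110
Strip leading zeros: 10010100110
= 10010100110


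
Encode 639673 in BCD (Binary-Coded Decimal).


Each digit → 4-bit binary:
  6 → 0110
  3 → 0011
  9 → 1001
  6 → 0110
  7 → 0111
  3 → 0011
= 0110 0011 1001 0110 0111 0011


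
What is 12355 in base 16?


Divide by 16 repeatedly:
12355 ÷ 16 = 772 remainder 3 (3)
772 ÷ 16 = 48 remainder 4 (4)
48 ÷ 16 = 3 remainder 0 (0)
3 ÷ 16 = 0 remainder 3 (3)
Reading remainders bottom-up:
= 0x3043


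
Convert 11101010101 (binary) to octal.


Group into 3-bit groups: 011101010101
  011 = 3
  101 = 5
  010 = 2
  101 = 5
= 0o3525


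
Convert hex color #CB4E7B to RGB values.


Hex: #CB4E7B
R = CB₁₆ = 203
G = 4E₁₆ = 78
B = 7B₁₆ = 123
= RGB(203, 78, 123)


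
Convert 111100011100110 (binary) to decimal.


Positional values:
Bit 1: 1 × 2^1 = 2
Bit 2: 1 × 2^2 = 4
Bit 5: 1 × 2^5 = 32
Bit 6: 1 × 2^6 = 64
Bit 7: 1 × 2^7 = 128
Bit 11: 1 × 2^11 = 2048
Bit 12: 1 × 2^12 = 4096
Bit 13: 1 × 2^13 = 8192
Bit 14: 1 × 2^14 = 16384
Sum = 2 + 4 + 32 + 64 + 128 + 2048 + 4096 + 8192 + 16384
= 30950


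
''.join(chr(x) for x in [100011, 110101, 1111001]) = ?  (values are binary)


Codes (binary): 100011 110101 1111001
Per-code ASCII lookup:
  100011 = 35  (special character) → '#'
  110101 = 53  (range 48-57: digits, 53 - 48 = 5) → '5'
  1111001 = 121  (range 97-122: lowercase, 121 - 97 = 24) → 'y'
= '#5y'


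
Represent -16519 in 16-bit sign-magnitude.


Sign bit: 1 (negative)
Magnitude: 16519 = 100000010000111
= 1100000010000111


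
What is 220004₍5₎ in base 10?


Positional values (base 5):
  4 × 5^0 = 4 × 1 = 4
  0 × 5^1 = 0 × 5 = 0
  0 × 5^2 = 0 × 25 = 0
  0 × 5^3 = 0 × 125 = 0
  2 × 5^4 = 2 × 625 = 1250
  2 × 5^5 = 2 × 3125 = 6250
Sum = 4 + 0 + 0 + 0 + 1250 + 6250
= 7504


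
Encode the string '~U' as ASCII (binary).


String: '~U'  (2 characters)
Per-character ASCII lookup:
  '~': special character: '~' = 126 → 1111110
  'U': uppercase starts at 65: 'U' = 65 + 20 = 85 → 1010101
= 1111110 1010101


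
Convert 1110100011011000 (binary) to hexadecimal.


Group into 4-bit nibbles: 1110100011011000
  1110 = E
  1000 = 8
  1101 = D
  1000 = 8
= 0xE8D8


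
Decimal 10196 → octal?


Divide by 8 repeatedly:
10196 ÷ 8 = 1274 remainder 4
1274 ÷ 8 = 159 remainder 2
159 ÷ 8 = 19 remainder 7
19 ÷ 8 = 2 remainder 3
2 ÷ 8 = 0 remainder 2
Reading remainders bottom-up:
= 0o23724


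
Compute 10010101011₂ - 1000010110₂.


Align and subtract column by column (LSB to MSB, borrowing when needed):
  10010101011
- 01000010110
  -----------
  col 0: (1 - 0 borrow-in) - 0 → 1 - 0 = 1, borrow out 0
  col 1: (1 - 0 borrow-in) - 1 → 1 - 1 = 0, borrow out 0
  col 2: (0 - 0 borrow-in) - 1 → borrow from next column: (0+2) - 1 = 1, borrow out 1
  col 3: (1 - 1 borrow-in) - 0 → 0 - 0 = 0, borrow out 0
  col 4: (0 - 0 borrow-in) - 1 → borrow from next column: (0+2) - 1 = 1, borrow out 1
  col 5: (1 - 1 borrow-in) - 0 → 0 - 0 = 0, borrow out 0
  col 6: (0 - 0 borrow-in) - 0 → 0 - 0 = 0, borrow out 0
  col 7: (1 - 0 borrow-in) - 0 → 1 - 0 = 1, borrow out 0
  col 8: (0 - 0 borrow-in) - 0 → 0 - 0 = 0, borrow out 0
  col 9: (0 - 0 borrow-in) - 1 → borrow from next column: (0+2) - 1 = 1, borrow out 1
  col 10: (1 - 1 borrow-in) - 0 → 0 - 0 = 0, borrow out 0
Reading bits MSB→LSB: 01010010101
Strip leading zeros: 1010010101
= 1010010101


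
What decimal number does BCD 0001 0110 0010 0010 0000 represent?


Each 4-bit group → digit:
  0001 → 1
  0110 → 6
  0010 → 2
  0010 → 2
  0000 → 0
= 16220


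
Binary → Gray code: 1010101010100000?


Binary: 1010101010100000
Gray code: G = B XOR (B >> 1)
B >> 1 = 0101010101010000
1010101010100000 XOR 0101010101010000:
  1 XOR 0 = 1
  0 XOR 1 = 1
  1 XOR 0 = 1
  0 XOR 1 = 1
  1 XOR 0 = 1
  0 XOR 1 = 1
  1 XOR 0 = 1
  0 XOR 1 = 1
  1 XOR 0 = 1
  0 XOR 1 = 1
  1 XOR 0 = 1
  0 XOR 1 = 1
  0 XOR 0 = 0
  0 XOR 0 = 0
  0 XOR 0 = 0
  0 XOR 0 = 0
= 1111111111110000


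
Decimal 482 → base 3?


Divide by 3 repeatedly:
482 ÷ 3 = 160 remainder 2
160 ÷ 3 = 53 remainder 1
53 ÷ 3 = 17 remainder 2
17 ÷ 3 = 5 remainder 2
5 ÷ 3 = 1 remainder 2
1 ÷ 3 = 0 remainder 1
Reading remainders bottom-up:
= 122212


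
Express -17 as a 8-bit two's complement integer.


Original: 00010001
Step 1 - Invert all bits: 11101110
Step 2 - Add 1: 11101110 + 1
= 11101111 (represents -17)


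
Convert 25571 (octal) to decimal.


Positional values:
Position 0: 1 × 8^0 = 1
Position 1: 7 × 8^1 = 56
Position 2: 5 × 8^2 = 320
Position 3: 5 × 8^3 = 2560
Position 4: 2 × 8^4 = 8192
Sum = 1 + 56 + 320 + 2560 + 8192
= 11129


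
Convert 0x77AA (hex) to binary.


Each hex digit → 4 binary bits:
  7 = 0111
  7 = 0111
  A = 1010
  A = 1010
Concatenate: 0111 0111 1010 1010
= 0111011110101010


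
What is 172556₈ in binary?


Each octal digit → 3 binary bits:
  1 = 001
  7 = 111
  2 = 010
  5 = 101
  5 = 101
  6 = 110
Concatenate: 001 111 010 101 101 110
= 001111010101101110


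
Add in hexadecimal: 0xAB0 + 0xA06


Align and add column by column (LSB to MSB, each column mod 16 with carry):
  0AB0
+ 0A06
  ----
  col 0: 0(0) + 6(6) + 0 (carry in) = 6 → 6(6), carry out 0
  col 1: B(11) + 0(0) + 0 (carry in) = 11 → B(11), carry out 0
  col 2: A(10) + A(10) + 0 (carry in) = 20 → 4(4), carry out 1
  col 3: 0(0) + 0(0) + 1 (carry in) = 1 → 1(1), carry out 0
Reading digits MSB→LSB: 14B6
Strip leading zeros: 14B6
= 0x14B6


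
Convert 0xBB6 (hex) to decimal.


Positional values:
Position 0: 6 × 16^0 = 6 × 1 = 6
Position 1: B × 16^1 = 11 × 16 = 176
Position 2: B × 16^2 = 11 × 256 = 2816
Sum = 6 + 176 + 2816
= 2998


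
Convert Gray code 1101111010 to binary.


Gray code: 1101111010
MSB stays the same: 1
Each subsequent bit = prev_binary XOR current_gray:
  B[1] = 1 XOR 1 = 0
  B[2] = 0 XOR 0 = 0
  B[3] = 0 XOR 1 = 1
  B[4] = 1 XOR 1 = 0
  B[5] = 0 XOR 1 = 1
  B[6] = 1 XOR 1 = 0
  B[7] = 0 XOR 0 = 0
  B[8] = 0 XOR 1 = 1
  B[9] = 1 XOR 0 = 1
= 1001010011 (595 decimal)


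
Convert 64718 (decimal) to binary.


Divide by 2 repeatedly:
64718 ÷ 2 = 32359 remainder 0
32359 ÷ 2 = 16179 remainder 1
16179 ÷ 2 = 8089 remainder 1
8089 ÷ 2 = 4044 remainder 1
4044 ÷ 2 = 2022 remainder 0
2022 ÷ 2 = 1011 remainder 0
1011 ÷ 2 = 505 remainder 1
505 ÷ 2 = 252 remainder 1
252 ÷ 2 = 126 remainder 0
126 ÷ 2 = 63 remainder 0
63 ÷ 2 = 31 remainder 1
31 ÷ 2 = 15 remainder 1
15 ÷ 2 = 7 remainder 1
7 ÷ 2 = 3 remainder 1
3 ÷ 2 = 1 remainder 1
1 ÷ 2 = 0 remainder 1
Reading remainders bottom-up:
= 1111110011001110


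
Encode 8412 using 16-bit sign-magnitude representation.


Sign bit: 0 (positive)
Magnitude: 8412 = 010000011011100
= 0010000011011100


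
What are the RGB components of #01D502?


Hex: #01D502
R = 01₁₆ = 1
G = D5₁₆ = 213
B = 02₁₆ = 2
= RGB(1, 213, 2)


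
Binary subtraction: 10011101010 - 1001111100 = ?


Align and subtract column by column (LSB to MSB, borrowing when needed):
  10011101010
- 01001111100
  -----------
  col 0: (0 - 0 borrow-in) - 0 → 0 - 0 = 0, borrow out 0
  col 1: (1 - 0 borrow-in) - 0 → 1 - 0 = 1, borrow out 0
  col 2: (0 - 0 borrow-in) - 1 → borrow from next column: (0+2) - 1 = 1, borrow out 1
  col 3: (1 - 1 borrow-in) - 1 → borrow from next column: (0+2) - 1 = 1, borrow out 1
  col 4: (0 - 1 borrow-in) - 1 → borrow from next column: (-1+2) - 1 = 0, borrow out 1
  col 5: (1 - 1 borrow-in) - 1 → borrow from next column: (0+2) - 1 = 1, borrow out 1
  col 6: (1 - 1 borrow-in) - 1 → borrow from next column: (0+2) - 1 = 1, borrow out 1
  col 7: (1 - 1 borrow-in) - 0 → 0 - 0 = 0, borrow out 0
  col 8: (0 - 0 borrow-in) - 0 → 0 - 0 = 0, borrow out 0
  col 9: (0 - 0 borrow-in) - 1 → borrow from next column: (0+2) - 1 = 1, borrow out 1
  col 10: (1 - 1 borrow-in) - 0 → 0 - 0 = 0, borrow out 0
Reading bits MSB→LSB: 01001101110
Strip leading zeros: 1001101110
= 1001101110


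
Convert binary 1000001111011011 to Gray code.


Binary: 1000001111011011
Gray code: G = B XOR (B >> 1)
B >> 1 = 0100000111101101
1000001111011011 XOR 0100000111101101:
  1 XOR 0 = 1
  0 XOR 1 = 1
  0 XOR 0 = 0
  0 XOR 0 = 0
  0 XOR 0 = 0
  0 XOR 0 = 0
  1 XOR 0 = 1
  1 XOR 1 = 0
  1 XOR 1 = 0
  1 XOR 1 = 0
  0 XOR 1 = 1
  1 XOR 0 = 1
  1 XOR 1 = 0
  0 XOR 1 = 1
  1 XOR 0 = 1
  1 XOR 1 = 0
= 1100001000110110


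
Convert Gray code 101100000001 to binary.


Gray code: 101100000001
MSB stays the same: 1
Each subsequent bit = prev_binary XOR current_gray:
  B[1] = 1 XOR 0 = 1
  B[2] = 1 XOR 1 = 0
  B[3] = 0 XOR 1 = 1
  B[4] = 1 XOR 0 = 1
  B[5] = 1 XOR 0 = 1
  B[6] = 1 XOR 0 = 1
  B[7] = 1 XOR 0 = 1
  B[8] = 1 XOR 0 = 1
  B[9] = 1 XOR 0 = 1
  B[10] = 1 XOR 0 = 1
  B[11] = 1 XOR 1 = 0
= 110111111110 (3582 decimal)


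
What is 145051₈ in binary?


Each octal digit → 3 binary bits:
  1 = 001
  4 = 100
  5 = 101
  0 = 000
  5 = 101
  1 = 001
Concatenate: 001 100 101 000 101 001
= 001100101000101001


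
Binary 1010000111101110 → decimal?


Positional values:
Bit 1: 1 × 2^1 = 2
Bit 2: 1 × 2^2 = 4
Bit 3: 1 × 2^3 = 8
Bit 5: 1 × 2^5 = 32
Bit 6: 1 × 2^6 = 64
Bit 7: 1 × 2^7 = 128
Bit 8: 1 × 2^8 = 256
Bit 13: 1 × 2^13 = 8192
Bit 15: 1 × 2^15 = 32768
Sum = 2 + 4 + 8 + 32 + 64 + 128 + 256 + 8192 + 32768
= 41454


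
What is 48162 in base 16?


Divide by 16 repeatedly:
48162 ÷ 16 = 3010 remainder 2 (2)
3010 ÷ 16 = 188 remainder 2 (2)
188 ÷ 16 = 11 remainder 12 (C)
11 ÷ 16 = 0 remainder 11 (B)
Reading remainders bottom-up:
= 0xBC22


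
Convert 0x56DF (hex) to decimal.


Positional values:
Position 0: F × 16^0 = 15 × 1 = 15
Position 1: D × 16^1 = 13 × 16 = 208
Position 2: 6 × 16^2 = 6 × 256 = 1536
Position 3: 5 × 16^3 = 5 × 4096 = 20480
Sum = 15 + 208 + 1536 + 20480
= 22239


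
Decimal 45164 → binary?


Divide by 2 repeatedly:
45164 ÷ 2 = 22582 remainder 0
22582 ÷ 2 = 11291 remainder 0
11291 ÷ 2 = 5645 remainder 1
5645 ÷ 2 = 2822 remainder 1
2822 ÷ 2 = 1411 remainder 0
1411 ÷ 2 = 705 remainder 1
705 ÷ 2 = 352 remainder 1
352 ÷ 2 = 176 remainder 0
176 ÷ 2 = 88 remainder 0
88 ÷ 2 = 44 remainder 0
44 ÷ 2 = 22 remainder 0
22 ÷ 2 = 11 remainder 0
11 ÷ 2 = 5 remainder 1
5 ÷ 2 = 2 remainder 1
2 ÷ 2 = 1 remainder 0
1 ÷ 2 = 0 remainder 1
Reading remainders bottom-up:
= 1011000001101100


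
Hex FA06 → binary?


Each hex digit → 4 binary bits:
  F = 1111
  A = 1010
  0 = 0000
  6 = 0110
Concatenate: 1111 1010 0000 0110
= 1111101000000110


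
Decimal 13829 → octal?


Divide by 8 repeatedly:
13829 ÷ 8 = 1728 remainder 5
1728 ÷ 8 = 216 remainder 0
216 ÷ 8 = 27 remainder 0
27 ÷ 8 = 3 remainder 3
3 ÷ 8 = 0 remainder 3
Reading remainders bottom-up:
= 0o33005


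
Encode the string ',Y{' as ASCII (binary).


String: ',Y{'  (3 characters)
Per-character ASCII lookup:
  ',': special character: ',' = 44 → 101100
  'Y': uppercase starts at 65: 'Y' = 65 + 24 = 89 → 1011001
  '{': special character: '{' = 123 → 1111011
= 101100 1011001 1111011


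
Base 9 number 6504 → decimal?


Positional values (base 9):
  4 × 9^0 = 4 × 1 = 4
  0 × 9^1 = 0 × 9 = 0
  5 × 9^2 = 5 × 81 = 405
  6 × 9^3 = 6 × 729 = 4374
Sum = 4 + 0 + 405 + 4374
= 4783
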